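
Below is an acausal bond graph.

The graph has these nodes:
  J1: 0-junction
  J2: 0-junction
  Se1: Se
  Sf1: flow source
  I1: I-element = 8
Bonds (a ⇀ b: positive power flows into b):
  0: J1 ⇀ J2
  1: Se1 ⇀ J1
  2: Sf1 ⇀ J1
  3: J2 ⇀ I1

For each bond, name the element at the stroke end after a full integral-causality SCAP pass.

bond 1 stroke at J1  (Se1 fixes effort; stroke away)
bond 2 stroke at Sf1  (Sf1 (Sf) sets flow on bond)
bond 0 stroke at J2  (J1: bond 1 brought effort, rest push out)
bond 3 stroke at I1  (J2 effort already set via bond 0)

bond 0 |J2
bond 1 |J1
bond 2 |Sf1
bond 3 |I1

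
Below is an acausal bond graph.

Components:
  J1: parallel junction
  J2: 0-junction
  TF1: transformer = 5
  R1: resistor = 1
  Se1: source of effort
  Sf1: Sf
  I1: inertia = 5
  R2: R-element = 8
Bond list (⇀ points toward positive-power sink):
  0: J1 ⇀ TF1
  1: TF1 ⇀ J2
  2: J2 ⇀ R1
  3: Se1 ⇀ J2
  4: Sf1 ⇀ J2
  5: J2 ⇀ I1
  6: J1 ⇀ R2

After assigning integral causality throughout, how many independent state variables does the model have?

1  (I1 all integral)

β3 stroke→J2  (Se1: effort source, stroke at far end)
β4 stroke→Sf1  (Sf1 (Sf) sets flow on bond)
β1 stroke→TF1  (common-e at J2 fixed by 3)
β2 stroke→R1  (J2 effort already set via bond 3)
β5 stroke→I1  (J2: bond 3 brought effort, rest push out)
β0 stroke→J1  (TF TF1: opposite of bond 1)
β6 stroke→R2  (common-e at J1 fixed by 0)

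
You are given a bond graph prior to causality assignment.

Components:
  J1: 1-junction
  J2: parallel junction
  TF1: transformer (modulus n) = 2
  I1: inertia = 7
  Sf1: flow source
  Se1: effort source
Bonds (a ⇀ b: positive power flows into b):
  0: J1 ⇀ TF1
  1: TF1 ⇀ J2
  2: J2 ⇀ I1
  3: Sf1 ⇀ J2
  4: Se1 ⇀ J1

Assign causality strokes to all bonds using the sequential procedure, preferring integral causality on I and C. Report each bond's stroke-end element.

b3 stroke at Sf1  (Sf1 fixes flow; stroke at Sf1)
b4 stroke at J1  (Se1 (Se) sets effort on bond)
b0 stroke at TF1  (closing 1-jn rule on J1)
b1 stroke at J2  (through TF1, causality passes straight; one stroke at TF1)
b2 stroke at I1  (0-jn J2 has e-setter on 1)

bond 0 |TF1
bond 1 |J2
bond 2 |I1
bond 3 |Sf1
bond 4 |J1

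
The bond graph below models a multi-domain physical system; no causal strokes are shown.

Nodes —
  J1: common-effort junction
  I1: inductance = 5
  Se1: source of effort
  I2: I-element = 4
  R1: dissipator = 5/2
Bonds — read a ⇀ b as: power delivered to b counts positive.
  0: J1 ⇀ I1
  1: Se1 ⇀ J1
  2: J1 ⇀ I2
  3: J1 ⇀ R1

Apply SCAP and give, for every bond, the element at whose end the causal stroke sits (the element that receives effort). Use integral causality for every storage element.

β1 →J1  (Se1 (Se) sets effort on bond)
β0 →I1  (J1: bond 1 brought effort, rest push out)
β2 →I2  (J1: bond 1 brought effort, rest push out)
β3 →R1  (0-jn J1 has e-setter on 1)

b0 →I1
b1 →J1
b2 →I2
b3 →R1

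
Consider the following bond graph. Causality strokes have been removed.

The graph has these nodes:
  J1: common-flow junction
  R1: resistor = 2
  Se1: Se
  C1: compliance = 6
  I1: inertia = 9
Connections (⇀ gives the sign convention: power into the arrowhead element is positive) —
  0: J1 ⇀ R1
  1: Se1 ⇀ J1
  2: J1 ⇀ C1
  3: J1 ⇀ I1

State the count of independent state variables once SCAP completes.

bond 1 |J1  (Se1 fixes effort; stroke away)
bond 2 |J1  (C1 integral (e out))
bond 3 |I1  (I1 outputs flow p/I1)
bond 0 |J1  (1-jn J1 has f-setter on 3)

2  (C1, I1 all integral)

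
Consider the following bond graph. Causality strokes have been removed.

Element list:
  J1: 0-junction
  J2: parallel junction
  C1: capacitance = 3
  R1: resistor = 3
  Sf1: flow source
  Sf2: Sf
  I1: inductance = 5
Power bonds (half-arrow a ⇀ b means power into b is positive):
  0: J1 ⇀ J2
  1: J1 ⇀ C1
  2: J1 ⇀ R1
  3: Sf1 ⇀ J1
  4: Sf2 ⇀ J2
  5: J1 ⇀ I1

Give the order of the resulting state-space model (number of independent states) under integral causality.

β3 stroke→Sf1  (Sf1 fixes flow; stroke at Sf1)
β4 stroke→Sf2  (Sf2 (Sf) sets flow on bond)
β0 stroke→J2  (only one effort-in slot at J2)
β1 stroke→J1  (C1: C, integral causality)
β2 stroke→R1  (J1: bond 1 brought effort, rest push out)
β5 stroke→I1  (0-jn J1 has e-setter on 1)

2  (C1, I1 all integral)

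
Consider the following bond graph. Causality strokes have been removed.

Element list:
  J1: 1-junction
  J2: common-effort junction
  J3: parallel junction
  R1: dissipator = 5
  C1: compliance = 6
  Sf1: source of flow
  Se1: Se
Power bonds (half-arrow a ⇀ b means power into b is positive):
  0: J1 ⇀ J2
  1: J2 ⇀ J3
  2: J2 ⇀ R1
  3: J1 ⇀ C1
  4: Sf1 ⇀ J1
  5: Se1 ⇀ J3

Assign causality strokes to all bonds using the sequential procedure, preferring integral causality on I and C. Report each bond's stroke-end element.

bond 0 stroke at J1
bond 1 stroke at J2
bond 2 stroke at R1
bond 3 stroke at J1
bond 4 stroke at Sf1
bond 5 stroke at J3

b4 →Sf1  (Sf1 (Sf) sets flow on bond)
b5 →J3  (Se1 (Se) sets effort on bond)
b0 →J1  (J1 flow already set via bond 4)
b3 →J1  (J1 flow already set via bond 4)
b1 →J2  (0-jn J3 has e-setter on 5)
b2 →R1  (common-e at J2 fixed by 1)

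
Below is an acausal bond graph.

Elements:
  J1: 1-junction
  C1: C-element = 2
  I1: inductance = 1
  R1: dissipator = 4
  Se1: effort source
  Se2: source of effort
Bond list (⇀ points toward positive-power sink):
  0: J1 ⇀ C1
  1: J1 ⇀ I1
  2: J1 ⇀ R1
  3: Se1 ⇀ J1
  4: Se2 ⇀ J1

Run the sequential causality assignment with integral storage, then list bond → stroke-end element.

#0 |J1
#1 |I1
#2 |J1
#3 |J1
#4 |J1

bond 3 stroke→J1  (Se1 fixes effort; stroke away)
bond 4 stroke→J1  (Se2 fixes effort; stroke away)
bond 0 stroke→J1  (C1 integral (e out))
bond 1 stroke→I1  (I1: I, integral causality)
bond 2 stroke→J1  (J1 flow already set via bond 1)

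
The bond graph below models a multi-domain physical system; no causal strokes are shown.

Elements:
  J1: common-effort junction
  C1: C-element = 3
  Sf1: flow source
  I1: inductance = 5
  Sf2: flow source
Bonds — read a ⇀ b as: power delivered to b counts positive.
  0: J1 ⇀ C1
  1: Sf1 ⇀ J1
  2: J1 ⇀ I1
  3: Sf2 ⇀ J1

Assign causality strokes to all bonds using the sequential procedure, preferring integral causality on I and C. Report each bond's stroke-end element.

bond 0 |J1
bond 1 |Sf1
bond 2 |I1
bond 3 |Sf2

b1 |Sf1  (Sf1 (Sf) sets flow on bond)
b3 |Sf2  (Sf2 (Sf) sets flow on bond)
b0 |J1  (C1: C, integral causality)
b2 |I1  (J1 effort already set via bond 0)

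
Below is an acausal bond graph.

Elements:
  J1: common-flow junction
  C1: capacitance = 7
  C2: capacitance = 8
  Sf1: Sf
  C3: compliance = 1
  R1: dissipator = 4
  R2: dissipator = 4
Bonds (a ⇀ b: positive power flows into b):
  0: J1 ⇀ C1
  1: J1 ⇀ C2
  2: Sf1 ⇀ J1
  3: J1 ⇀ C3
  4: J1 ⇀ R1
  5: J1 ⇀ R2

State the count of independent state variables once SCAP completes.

bond 2 stroke→Sf1  (Sf1 fixes flow; stroke at Sf1)
bond 0 stroke→J1  (J1 flow already set via bond 2)
bond 1 stroke→J1  (J1: bond 2 brought flow, rest push out)
bond 3 stroke→J1  (J1: bond 2 brought flow, rest push out)
bond 4 stroke→J1  (common-f at J1 fixed by 2)
bond 5 stroke→J1  (1-jn J1 has f-setter on 2)

3  (C1, C2, C3 all integral)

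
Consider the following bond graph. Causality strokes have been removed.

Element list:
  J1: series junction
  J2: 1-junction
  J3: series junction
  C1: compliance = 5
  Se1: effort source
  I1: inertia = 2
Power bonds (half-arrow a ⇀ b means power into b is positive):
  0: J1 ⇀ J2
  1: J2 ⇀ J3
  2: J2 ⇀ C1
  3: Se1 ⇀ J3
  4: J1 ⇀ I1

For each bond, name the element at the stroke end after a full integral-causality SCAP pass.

b0 →J1
b1 →J2
b2 →J2
b3 →J3
b4 →I1

β3 |J3  (Se1: effort source, stroke at far end)
β1 |J2  (J3 needs exactly one f-in)
β2 |J2  (prefer integral on C1)
β0 |J1  (J2: last free bond brings flow in)
β4 |I1  (only one flow-in slot at J1)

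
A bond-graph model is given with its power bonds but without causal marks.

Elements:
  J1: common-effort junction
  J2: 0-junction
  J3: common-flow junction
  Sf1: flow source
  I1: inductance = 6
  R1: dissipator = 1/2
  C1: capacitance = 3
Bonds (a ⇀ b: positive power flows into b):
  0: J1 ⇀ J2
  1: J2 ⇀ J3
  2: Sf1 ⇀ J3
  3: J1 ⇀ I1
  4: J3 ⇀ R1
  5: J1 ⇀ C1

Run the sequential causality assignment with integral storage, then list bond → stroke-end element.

#2 |Sf1  (Sf1 fixes flow; stroke at Sf1)
#1 |J3  (1-jn J3 has f-setter on 2)
#4 |J3  (1-jn J3 has f-setter on 2)
#0 |J2  (closing 0-jn rule on J2)
#3 |I1  (I1 integral (f out))
#5 |J1  (closing 0-jn rule on J1)

b0 stroke→J2
b1 stroke→J3
b2 stroke→Sf1
b3 stroke→I1
b4 stroke→J3
b5 stroke→J1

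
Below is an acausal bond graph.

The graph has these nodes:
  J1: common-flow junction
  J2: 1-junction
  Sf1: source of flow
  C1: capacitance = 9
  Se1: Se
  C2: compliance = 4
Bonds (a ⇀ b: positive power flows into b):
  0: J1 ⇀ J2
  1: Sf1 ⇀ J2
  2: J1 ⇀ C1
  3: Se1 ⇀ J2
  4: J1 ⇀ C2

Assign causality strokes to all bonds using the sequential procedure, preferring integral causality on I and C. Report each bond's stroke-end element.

bond 0 |J2
bond 1 |Sf1
bond 2 |J1
bond 3 |J2
bond 4 |J1

bond 1 →Sf1  (Sf1: flow source, stroke at near end)
bond 3 →J2  (Se1 fixes effort; stroke away)
bond 0 →J2  (J2: bond 1 brought flow, rest push out)
bond 2 →J1  (1-jn J1 has f-setter on 0)
bond 4 →J1  (J1 flow already set via bond 0)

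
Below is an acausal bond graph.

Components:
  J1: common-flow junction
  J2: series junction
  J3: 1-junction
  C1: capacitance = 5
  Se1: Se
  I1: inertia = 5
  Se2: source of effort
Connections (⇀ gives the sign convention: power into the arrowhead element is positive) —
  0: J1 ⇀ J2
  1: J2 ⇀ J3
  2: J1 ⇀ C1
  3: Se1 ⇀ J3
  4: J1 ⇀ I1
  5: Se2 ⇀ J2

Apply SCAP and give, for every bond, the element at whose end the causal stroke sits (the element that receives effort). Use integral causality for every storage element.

β0 stroke at J1
β1 stroke at J2
β2 stroke at J1
β3 stroke at J3
β4 stroke at I1
β5 stroke at J2

β3 |J3  (Se1: effort source, stroke at far end)
β5 |J2  (Se2 (Se) sets effort on bond)
β1 |J2  (only one flow-in slot at J3)
β0 |J1  (closing 1-jn rule on J2)
β2 |J1  (C1 outputs effort q/C1)
β4 |I1  (closing 1-jn rule on J1)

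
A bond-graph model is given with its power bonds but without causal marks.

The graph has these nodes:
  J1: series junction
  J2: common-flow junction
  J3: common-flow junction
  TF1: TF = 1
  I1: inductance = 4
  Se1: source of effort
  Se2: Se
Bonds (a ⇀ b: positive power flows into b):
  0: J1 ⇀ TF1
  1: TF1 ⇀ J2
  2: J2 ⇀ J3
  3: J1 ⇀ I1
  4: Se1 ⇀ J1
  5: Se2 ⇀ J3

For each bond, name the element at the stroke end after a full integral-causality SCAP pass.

b4 |J1  (source Se1 imposes e)
b5 |J3  (Se2 fixes effort; stroke away)
b2 |J2  (J3 needs exactly one f-in)
b1 |TF1  (J2 needs exactly one f-in)
b0 |J1  (TF1: transformer flips bond 1)
b3 |I1  (only one flow-in slot at J1)

bond 0 |J1
bond 1 |TF1
bond 2 |J2
bond 3 |I1
bond 4 |J1
bond 5 |J3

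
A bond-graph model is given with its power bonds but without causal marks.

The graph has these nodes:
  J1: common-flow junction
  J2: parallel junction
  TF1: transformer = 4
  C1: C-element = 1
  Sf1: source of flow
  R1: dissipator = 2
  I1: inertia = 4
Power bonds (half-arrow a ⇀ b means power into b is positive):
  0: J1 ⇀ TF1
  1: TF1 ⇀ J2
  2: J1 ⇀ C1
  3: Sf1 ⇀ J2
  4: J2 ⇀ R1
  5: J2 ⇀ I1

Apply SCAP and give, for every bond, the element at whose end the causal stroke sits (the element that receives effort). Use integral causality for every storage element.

#3 stroke at Sf1  (Sf1 fixes flow; stroke at Sf1)
#2 stroke at J1  (prefer integral on C1)
#0 stroke at TF1  (only one flow-in slot at J1)
#1 stroke at J2  (through TF1, causality passes straight; one stroke at TF1)
#4 stroke at R1  (J2: bond 1 brought effort, rest push out)
#5 stroke at I1  (0-jn J2 has e-setter on 1)

#0 →TF1
#1 →J2
#2 →J1
#3 →Sf1
#4 →R1
#5 →I1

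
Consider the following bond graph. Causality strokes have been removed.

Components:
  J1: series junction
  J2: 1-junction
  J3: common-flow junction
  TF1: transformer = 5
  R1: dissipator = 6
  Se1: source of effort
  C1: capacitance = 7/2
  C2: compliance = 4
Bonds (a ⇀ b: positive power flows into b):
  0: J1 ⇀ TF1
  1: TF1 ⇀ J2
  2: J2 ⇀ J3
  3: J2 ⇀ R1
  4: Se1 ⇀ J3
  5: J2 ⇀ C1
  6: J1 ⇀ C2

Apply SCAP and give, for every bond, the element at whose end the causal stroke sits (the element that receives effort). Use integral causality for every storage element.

β4 stroke→J3  (Se1: effort source, stroke at far end)
β2 stroke→J2  (J3 needs exactly one f-in)
β5 stroke→J2  (C1: C, integral causality)
β6 stroke→J1  (C2 integral (e out))
β0 stroke→TF1  (J1: last free bond brings flow in)
β1 stroke→J2  (TF1 one-in-one-out from 0)
β3 stroke→R1  (only one flow-in slot at J2)

β0 stroke→TF1
β1 stroke→J2
β2 stroke→J2
β3 stroke→R1
β4 stroke→J3
β5 stroke→J2
β6 stroke→J1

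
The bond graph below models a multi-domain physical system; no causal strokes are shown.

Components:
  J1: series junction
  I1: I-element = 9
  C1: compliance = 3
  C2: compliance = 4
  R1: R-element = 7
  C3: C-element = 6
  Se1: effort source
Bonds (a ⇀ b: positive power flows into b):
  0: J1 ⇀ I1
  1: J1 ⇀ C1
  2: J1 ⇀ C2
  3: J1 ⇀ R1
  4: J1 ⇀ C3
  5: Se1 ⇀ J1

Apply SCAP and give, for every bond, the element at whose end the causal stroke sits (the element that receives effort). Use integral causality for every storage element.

β0 stroke→I1
β1 stroke→J1
β2 stroke→J1
β3 stroke→J1
β4 stroke→J1
β5 stroke→J1

b5 stroke→J1  (Se1 fixes effort; stroke away)
b0 stroke→I1  (I1 outputs flow p/I1)
b1 stroke→J1  (J1 flow already set via bond 0)
b2 stroke→J1  (1-jn J1 has f-setter on 0)
b3 stroke→J1  (common-f at J1 fixed by 0)
b4 stroke→J1  (J1 flow already set via bond 0)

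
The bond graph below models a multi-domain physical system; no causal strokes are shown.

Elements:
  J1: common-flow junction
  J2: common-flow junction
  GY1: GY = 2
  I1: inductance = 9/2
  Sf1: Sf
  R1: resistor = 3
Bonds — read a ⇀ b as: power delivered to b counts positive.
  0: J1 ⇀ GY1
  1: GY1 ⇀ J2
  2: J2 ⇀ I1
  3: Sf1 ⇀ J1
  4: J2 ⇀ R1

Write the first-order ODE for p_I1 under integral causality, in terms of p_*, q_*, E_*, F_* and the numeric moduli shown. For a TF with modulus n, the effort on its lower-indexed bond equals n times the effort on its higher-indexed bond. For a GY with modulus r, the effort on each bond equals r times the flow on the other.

β3 |Sf1  (Sf1 (Sf) sets flow on bond)
β0 |J1  (common-f at J1 fixed by 3)
β1 |J2  (GY1 both-in/both-out from 0)
β2 |I1  (I1 outputs flow p/I1)
β4 |J2  (J2: bond 2 brought flow, rest push out)

dp_I1/dt = 2*F_Sf1 - 2*p_I1/3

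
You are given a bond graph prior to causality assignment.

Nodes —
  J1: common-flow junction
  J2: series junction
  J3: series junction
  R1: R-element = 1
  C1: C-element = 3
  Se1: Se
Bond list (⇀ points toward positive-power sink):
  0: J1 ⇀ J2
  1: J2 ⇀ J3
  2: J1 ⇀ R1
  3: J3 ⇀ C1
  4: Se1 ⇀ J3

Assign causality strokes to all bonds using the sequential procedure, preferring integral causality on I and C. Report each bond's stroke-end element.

β4 stroke at J3  (source Se1 imposes e)
β3 stroke at J3  (C1 integral (e out))
β1 stroke at J2  (closing 1-jn rule on J3)
β0 stroke at J1  (only one flow-in slot at J2)
β2 stroke at R1  (J1 needs exactly one f-in)

#0 |J1
#1 |J2
#2 |R1
#3 |J3
#4 |J3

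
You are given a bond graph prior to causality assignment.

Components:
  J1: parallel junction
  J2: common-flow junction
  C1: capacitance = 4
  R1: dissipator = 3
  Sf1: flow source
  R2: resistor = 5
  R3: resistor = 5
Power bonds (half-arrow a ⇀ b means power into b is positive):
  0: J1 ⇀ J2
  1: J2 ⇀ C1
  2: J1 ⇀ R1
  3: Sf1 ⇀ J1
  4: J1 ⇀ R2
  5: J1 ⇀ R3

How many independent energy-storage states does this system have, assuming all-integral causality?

1  (C1 all integral)

#3 |Sf1  (Sf1 (Sf) sets flow on bond)
#1 |J2  (C1 outputs effort q/C1)
#0 |J1  (J2: last free bond brings flow in)
#2 |R1  (0-jn J1 has e-setter on 0)
#4 |R2  (0-jn J1 has e-setter on 0)
#5 |R3  (J1: bond 0 brought effort, rest push out)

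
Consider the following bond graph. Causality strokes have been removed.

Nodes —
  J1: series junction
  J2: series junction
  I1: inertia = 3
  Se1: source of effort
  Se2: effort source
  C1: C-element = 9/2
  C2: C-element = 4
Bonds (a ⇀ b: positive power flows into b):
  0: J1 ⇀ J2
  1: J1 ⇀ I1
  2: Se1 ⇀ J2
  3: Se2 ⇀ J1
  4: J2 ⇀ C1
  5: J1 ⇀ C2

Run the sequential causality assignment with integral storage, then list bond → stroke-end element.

#2 →J2  (source Se1 imposes e)
#3 →J1  (Se2: effort source, stroke at far end)
#1 →I1  (I1 outputs flow p/I1)
#0 →J1  (J1 flow already set via bond 1)
#5 →J1  (common-f at J1 fixed by 1)
#4 →J2  (common-f at J2 fixed by 0)

β0 stroke at J1
β1 stroke at I1
β2 stroke at J2
β3 stroke at J1
β4 stroke at J2
β5 stroke at J1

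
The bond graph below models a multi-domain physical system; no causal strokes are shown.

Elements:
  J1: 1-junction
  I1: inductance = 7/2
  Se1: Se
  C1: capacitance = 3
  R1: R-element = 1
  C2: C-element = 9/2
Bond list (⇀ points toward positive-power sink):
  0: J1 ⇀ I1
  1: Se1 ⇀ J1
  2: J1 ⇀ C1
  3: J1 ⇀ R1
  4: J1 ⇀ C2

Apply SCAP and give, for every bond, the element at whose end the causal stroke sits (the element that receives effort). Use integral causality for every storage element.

bond 0 →I1
bond 1 →J1
bond 2 →J1
bond 3 →J1
bond 4 →J1

bond 1 stroke→J1  (Se1 fixes effort; stroke away)
bond 0 stroke→I1  (I1: I, integral causality)
bond 2 stroke→J1  (J1: bond 0 brought flow, rest push out)
bond 3 stroke→J1  (common-f at J1 fixed by 0)
bond 4 stroke→J1  (J1 flow already set via bond 0)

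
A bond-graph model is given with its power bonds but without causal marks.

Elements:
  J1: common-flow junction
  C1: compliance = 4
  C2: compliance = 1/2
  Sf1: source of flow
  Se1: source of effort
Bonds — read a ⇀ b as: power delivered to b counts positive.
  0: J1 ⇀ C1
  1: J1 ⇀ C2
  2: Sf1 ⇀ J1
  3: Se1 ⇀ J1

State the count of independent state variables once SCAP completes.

2  (C1, C2 all integral)

#2 stroke→Sf1  (Sf1: flow source, stroke at near end)
#3 stroke→J1  (source Se1 imposes e)
#0 stroke→J1  (common-f at J1 fixed by 2)
#1 stroke→J1  (J1: bond 2 brought flow, rest push out)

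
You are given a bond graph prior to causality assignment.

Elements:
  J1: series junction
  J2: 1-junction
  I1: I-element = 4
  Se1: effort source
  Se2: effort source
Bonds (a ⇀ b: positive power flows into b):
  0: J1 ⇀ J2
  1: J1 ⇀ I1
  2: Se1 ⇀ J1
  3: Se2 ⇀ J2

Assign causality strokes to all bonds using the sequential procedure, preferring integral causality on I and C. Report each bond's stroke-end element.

β0 stroke→J1
β1 stroke→I1
β2 stroke→J1
β3 stroke→J2

bond 2 |J1  (Se1 fixes effort; stroke away)
bond 3 |J2  (Se2 fixes effort; stroke away)
bond 0 |J1  (J2: last free bond brings flow in)
bond 1 |I1  (J1 needs exactly one f-in)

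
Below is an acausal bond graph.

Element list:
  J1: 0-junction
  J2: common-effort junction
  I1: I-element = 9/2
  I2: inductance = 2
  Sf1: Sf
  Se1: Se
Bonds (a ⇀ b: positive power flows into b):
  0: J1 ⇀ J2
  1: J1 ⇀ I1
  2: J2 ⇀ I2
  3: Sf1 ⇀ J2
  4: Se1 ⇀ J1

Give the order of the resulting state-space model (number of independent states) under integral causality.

2  (I1, I2 all integral)

bond 3 stroke at Sf1  (Sf1 fixes flow; stroke at Sf1)
bond 4 stroke at J1  (Se1 fixes effort; stroke away)
bond 0 stroke at J2  (common-e at J1 fixed by 4)
bond 1 stroke at I1  (J1: bond 4 brought effort, rest push out)
bond 2 stroke at I2  (J2 effort already set via bond 0)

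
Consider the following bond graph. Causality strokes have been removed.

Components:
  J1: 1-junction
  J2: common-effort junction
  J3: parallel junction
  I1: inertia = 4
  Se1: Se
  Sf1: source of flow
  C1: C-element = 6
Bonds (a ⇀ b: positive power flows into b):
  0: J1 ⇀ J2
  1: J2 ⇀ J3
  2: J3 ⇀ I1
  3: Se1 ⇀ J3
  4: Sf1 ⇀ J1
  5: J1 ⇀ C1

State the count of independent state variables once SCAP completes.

β3 stroke at J3  (Se1 (Se) sets effort on bond)
β4 stroke at Sf1  (source Sf1 imposes f)
β0 stroke at J1  (J1 flow already set via bond 4)
β5 stroke at J1  (J1: bond 4 brought flow, rest push out)
β1 stroke at J2  (only one effort-in slot at J2)
β2 stroke at I1  (0-jn J3 has e-setter on 3)

2  (C1, I1 all integral)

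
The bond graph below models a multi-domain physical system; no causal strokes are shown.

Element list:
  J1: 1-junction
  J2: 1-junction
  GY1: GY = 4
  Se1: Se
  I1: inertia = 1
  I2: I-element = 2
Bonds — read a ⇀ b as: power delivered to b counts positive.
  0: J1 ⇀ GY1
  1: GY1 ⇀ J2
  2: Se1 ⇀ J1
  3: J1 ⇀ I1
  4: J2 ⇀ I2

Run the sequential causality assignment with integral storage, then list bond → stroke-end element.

bond 0 stroke at J1
bond 1 stroke at J2
bond 2 stroke at J1
bond 3 stroke at I1
bond 4 stroke at I2

#2 |J1  (Se1: effort source, stroke at far end)
#3 |I1  (I1 integral (f out))
#0 |J1  (common-f at J1 fixed by 3)
#1 |J2  (GY1 both-in/both-out from 0)
#4 |I2  (J2: last free bond brings flow in)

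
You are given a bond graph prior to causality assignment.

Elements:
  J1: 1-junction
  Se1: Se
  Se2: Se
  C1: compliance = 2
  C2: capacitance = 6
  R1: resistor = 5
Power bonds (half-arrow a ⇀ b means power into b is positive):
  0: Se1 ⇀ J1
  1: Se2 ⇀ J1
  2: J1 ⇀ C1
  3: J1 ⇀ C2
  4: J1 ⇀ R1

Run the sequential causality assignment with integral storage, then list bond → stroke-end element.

#0 →J1  (source Se1 imposes e)
#1 →J1  (Se2 (Se) sets effort on bond)
#2 →J1  (prefer integral on C1)
#3 →J1  (C2: C, integral causality)
#4 →R1  (closing 1-jn rule on J1)

bond 0 |J1
bond 1 |J1
bond 2 |J1
bond 3 |J1
bond 4 |R1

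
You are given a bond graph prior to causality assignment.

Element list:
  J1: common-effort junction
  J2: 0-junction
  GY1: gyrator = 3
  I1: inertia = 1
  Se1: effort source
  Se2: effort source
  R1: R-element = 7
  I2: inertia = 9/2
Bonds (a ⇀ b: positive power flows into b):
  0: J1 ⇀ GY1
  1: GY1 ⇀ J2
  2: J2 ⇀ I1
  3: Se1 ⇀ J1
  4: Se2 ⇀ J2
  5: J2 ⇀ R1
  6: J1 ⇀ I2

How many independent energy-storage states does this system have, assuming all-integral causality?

#3 |J1  (Se1 fixes effort; stroke away)
#4 |J2  (Se2 (Se) sets effort on bond)
#0 |GY1  (J1: bond 3 brought effort, rest push out)
#6 |I2  (J1: bond 3 brought effort, rest push out)
#1 |GY1  (common-e at J2 fixed by 4)
#2 |I1  (J2: bond 4 brought effort, rest push out)
#5 |R1  (J2 effort already set via bond 4)

2  (I1, I2 all integral)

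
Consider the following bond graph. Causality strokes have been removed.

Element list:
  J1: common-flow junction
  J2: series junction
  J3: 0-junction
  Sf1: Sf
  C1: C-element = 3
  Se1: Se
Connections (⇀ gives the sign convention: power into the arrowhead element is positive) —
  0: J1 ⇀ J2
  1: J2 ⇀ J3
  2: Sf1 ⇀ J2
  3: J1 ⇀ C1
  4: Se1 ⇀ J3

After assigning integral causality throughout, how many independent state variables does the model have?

1  (C1 all integral)

#2 |Sf1  (source Sf1 imposes f)
#4 |J3  (Se1: effort source, stroke at far end)
#0 |J2  (common-f at J2 fixed by 2)
#1 |J2  (1-jn J2 has f-setter on 2)
#3 |J1  (J1 flow already set via bond 0)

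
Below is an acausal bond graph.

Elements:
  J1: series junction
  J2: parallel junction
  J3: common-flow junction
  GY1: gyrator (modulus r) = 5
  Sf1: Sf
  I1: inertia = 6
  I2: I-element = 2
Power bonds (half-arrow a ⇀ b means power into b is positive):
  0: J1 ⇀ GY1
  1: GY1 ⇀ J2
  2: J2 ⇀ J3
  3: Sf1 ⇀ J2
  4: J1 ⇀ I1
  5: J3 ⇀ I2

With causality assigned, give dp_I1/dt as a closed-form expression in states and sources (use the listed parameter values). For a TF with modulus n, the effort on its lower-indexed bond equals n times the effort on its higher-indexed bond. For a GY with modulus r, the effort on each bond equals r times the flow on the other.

b3 |Sf1  (source Sf1 imposes f)
b4 |I1  (I1: I, integral causality)
b0 |J1  (J1: bond 4 brought flow, rest push out)
b1 |J2  (GY GY1: same side as bond 0)
b2 |J3  (common-e at J2 fixed by 1)
b5 |I2  (J3 needs exactly one f-in)

dp_I1/dt = 5*F_Sf1 - 5*p_I2/2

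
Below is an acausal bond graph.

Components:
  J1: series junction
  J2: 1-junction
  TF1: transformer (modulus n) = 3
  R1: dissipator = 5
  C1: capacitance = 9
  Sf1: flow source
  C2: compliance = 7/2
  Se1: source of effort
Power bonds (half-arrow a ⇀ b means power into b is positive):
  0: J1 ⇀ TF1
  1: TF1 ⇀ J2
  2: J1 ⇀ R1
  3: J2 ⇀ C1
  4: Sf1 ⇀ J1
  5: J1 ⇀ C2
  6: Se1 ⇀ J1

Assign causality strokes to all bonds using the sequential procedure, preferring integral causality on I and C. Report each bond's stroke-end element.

bond 4 stroke→Sf1  (Sf1 fixes flow; stroke at Sf1)
bond 6 stroke→J1  (Se1 (Se) sets effort on bond)
bond 0 stroke→J1  (J1 flow already set via bond 4)
bond 2 stroke→J1  (J1 flow already set via bond 4)
bond 5 stroke→J1  (1-jn J1 has f-setter on 4)
bond 1 stroke→TF1  (TF1: transformer flips bond 0)
bond 3 stroke→J2  (J2: bond 1 brought flow, rest push out)

β0 stroke→J1
β1 stroke→TF1
β2 stroke→J1
β3 stroke→J2
β4 stroke→Sf1
β5 stroke→J1
β6 stroke→J1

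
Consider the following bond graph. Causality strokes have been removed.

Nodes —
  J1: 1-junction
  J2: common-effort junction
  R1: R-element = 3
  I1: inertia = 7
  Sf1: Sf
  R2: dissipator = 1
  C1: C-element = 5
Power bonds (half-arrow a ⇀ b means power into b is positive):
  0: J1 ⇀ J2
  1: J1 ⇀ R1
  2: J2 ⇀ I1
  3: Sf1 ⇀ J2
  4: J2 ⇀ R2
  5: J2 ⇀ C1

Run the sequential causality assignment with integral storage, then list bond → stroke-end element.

β3 stroke at Sf1  (source Sf1 imposes f)
β2 stroke at I1  (prefer integral on I1)
β5 stroke at J2  (C1 integral (e out))
β0 stroke at J1  (J2 effort already set via bond 5)
β4 stroke at R2  (J2: bond 5 brought effort, rest push out)
β1 stroke at R1  (J1 needs exactly one f-in)

b0 stroke→J1
b1 stroke→R1
b2 stroke→I1
b3 stroke→Sf1
b4 stroke→R2
b5 stroke→J2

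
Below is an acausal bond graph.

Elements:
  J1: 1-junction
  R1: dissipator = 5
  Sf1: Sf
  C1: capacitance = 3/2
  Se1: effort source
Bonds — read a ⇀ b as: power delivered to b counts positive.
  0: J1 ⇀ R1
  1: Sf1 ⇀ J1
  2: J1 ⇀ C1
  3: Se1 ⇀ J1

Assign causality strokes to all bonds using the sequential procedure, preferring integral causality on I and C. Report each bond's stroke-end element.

#1 stroke at Sf1  (source Sf1 imposes f)
#3 stroke at J1  (source Se1 imposes e)
#0 stroke at J1  (1-jn J1 has f-setter on 1)
#2 stroke at J1  (J1 flow already set via bond 1)

β0 |J1
β1 |Sf1
β2 |J1
β3 |J1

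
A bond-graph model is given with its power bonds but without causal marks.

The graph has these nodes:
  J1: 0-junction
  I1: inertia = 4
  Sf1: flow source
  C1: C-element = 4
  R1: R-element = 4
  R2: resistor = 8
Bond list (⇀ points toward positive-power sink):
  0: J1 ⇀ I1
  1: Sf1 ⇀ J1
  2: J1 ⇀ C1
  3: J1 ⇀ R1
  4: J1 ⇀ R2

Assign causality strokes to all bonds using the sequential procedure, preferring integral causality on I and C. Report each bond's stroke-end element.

b1 stroke at Sf1  (source Sf1 imposes f)
b0 stroke at I1  (prefer integral on I1)
b2 stroke at J1  (C1: C, integral causality)
b3 stroke at R1  (J1 effort already set via bond 2)
b4 stroke at R2  (common-e at J1 fixed by 2)

#0 →I1
#1 →Sf1
#2 →J1
#3 →R1
#4 →R2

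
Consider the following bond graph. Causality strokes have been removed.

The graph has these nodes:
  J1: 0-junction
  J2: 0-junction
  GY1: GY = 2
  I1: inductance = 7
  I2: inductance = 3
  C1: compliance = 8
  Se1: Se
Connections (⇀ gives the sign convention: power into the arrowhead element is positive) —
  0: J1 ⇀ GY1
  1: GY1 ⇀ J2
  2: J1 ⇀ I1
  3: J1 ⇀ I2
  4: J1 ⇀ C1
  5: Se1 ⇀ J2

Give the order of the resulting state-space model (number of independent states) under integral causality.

β5 →J2  (source Se1 imposes e)
β1 →GY1  (J2 effort already set via bond 5)
β0 →GY1  (GY1: gyrator matches bond 1)
β2 →I1  (prefer integral on I1)
β3 →I2  (I2: I, integral causality)
β4 →J1  (J1: last free bond brings effort in)

3  (C1, I1, I2 all integral)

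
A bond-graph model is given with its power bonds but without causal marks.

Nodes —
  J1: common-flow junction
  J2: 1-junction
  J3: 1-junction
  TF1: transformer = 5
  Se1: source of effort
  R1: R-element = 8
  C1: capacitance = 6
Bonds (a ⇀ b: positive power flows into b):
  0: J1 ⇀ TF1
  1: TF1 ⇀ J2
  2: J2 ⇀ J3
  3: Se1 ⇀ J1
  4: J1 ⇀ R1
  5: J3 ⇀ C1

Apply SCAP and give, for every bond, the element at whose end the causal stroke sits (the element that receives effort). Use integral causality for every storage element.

bond 3 stroke→J1  (Se1: effort source, stroke at far end)
bond 5 stroke→J3  (C1: C, integral causality)
bond 2 stroke→J2  (only one flow-in slot at J3)
bond 1 stroke→TF1  (J2 needs exactly one f-in)
bond 0 stroke→J1  (TF TF1: opposite of bond 1)
bond 4 stroke→R1  (only one flow-in slot at J1)

bond 0 →J1
bond 1 →TF1
bond 2 →J2
bond 3 →J1
bond 4 →R1
bond 5 →J3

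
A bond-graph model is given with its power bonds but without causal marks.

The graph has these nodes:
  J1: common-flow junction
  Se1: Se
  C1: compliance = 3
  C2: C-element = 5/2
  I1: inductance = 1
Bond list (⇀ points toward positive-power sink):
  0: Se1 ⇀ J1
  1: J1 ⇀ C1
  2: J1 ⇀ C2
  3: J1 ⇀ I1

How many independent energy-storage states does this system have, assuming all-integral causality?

bond 0 →J1  (Se1: effort source, stroke at far end)
bond 1 →J1  (prefer integral on C1)
bond 2 →J1  (C2 outputs effort q/C2)
bond 3 →I1  (closing 1-jn rule on J1)

3  (C1, C2, I1 all integral)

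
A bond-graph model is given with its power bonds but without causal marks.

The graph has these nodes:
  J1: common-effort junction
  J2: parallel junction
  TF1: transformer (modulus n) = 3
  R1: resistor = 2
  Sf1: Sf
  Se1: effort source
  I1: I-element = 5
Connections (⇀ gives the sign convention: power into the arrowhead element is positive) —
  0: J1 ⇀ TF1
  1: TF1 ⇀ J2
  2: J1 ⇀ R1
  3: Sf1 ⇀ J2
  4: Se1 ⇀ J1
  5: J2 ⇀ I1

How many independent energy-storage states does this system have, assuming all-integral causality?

1  (I1 all integral)

#3 |Sf1  (source Sf1 imposes f)
#4 |J1  (Se1 fixes effort; stroke away)
#0 |TF1  (0-jn J1 has e-setter on 4)
#2 |R1  (J1 effort already set via bond 4)
#1 |J2  (through TF1, causality passes straight; one stroke at TF1)
#5 |I1  (0-jn J2 has e-setter on 1)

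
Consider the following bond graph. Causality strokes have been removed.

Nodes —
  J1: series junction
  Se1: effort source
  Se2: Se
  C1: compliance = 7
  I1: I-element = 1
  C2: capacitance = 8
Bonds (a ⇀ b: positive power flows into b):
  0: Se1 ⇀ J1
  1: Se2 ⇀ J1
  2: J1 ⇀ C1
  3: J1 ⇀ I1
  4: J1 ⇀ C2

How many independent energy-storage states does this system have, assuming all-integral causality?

b0 →J1  (Se1: effort source, stroke at far end)
b1 →J1  (Se2: effort source, stroke at far end)
b2 →J1  (C1: C, integral causality)
b3 →I1  (I1 integral (f out))
b4 →J1  (common-f at J1 fixed by 3)

3  (C1, C2, I1 all integral)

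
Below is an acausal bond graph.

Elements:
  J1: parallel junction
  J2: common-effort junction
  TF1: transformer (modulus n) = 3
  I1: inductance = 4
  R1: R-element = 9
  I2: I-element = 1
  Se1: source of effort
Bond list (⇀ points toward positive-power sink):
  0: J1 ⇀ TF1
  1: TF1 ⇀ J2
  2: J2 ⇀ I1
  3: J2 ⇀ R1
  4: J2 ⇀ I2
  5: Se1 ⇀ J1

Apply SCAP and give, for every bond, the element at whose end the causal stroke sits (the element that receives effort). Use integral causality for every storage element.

β0 stroke→TF1
β1 stroke→J2
β2 stroke→I1
β3 stroke→R1
β4 stroke→I2
β5 stroke→J1

b5 stroke at J1  (Se1 (Se) sets effort on bond)
b0 stroke at TF1  (common-e at J1 fixed by 5)
b1 stroke at J2  (through TF1, causality passes straight; one stroke at TF1)
b2 stroke at I1  (common-e at J2 fixed by 1)
b3 stroke at R1  (J2 effort already set via bond 1)
b4 stroke at I2  (J2 effort already set via bond 1)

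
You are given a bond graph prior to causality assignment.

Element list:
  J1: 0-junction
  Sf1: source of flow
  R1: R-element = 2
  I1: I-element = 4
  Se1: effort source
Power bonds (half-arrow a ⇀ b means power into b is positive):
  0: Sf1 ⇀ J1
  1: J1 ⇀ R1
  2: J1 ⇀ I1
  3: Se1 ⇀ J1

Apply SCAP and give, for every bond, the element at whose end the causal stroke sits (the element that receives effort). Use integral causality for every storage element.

β0 stroke→Sf1  (Sf1: flow source, stroke at near end)
β3 stroke→J1  (source Se1 imposes e)
β1 stroke→R1  (0-jn J1 has e-setter on 3)
β2 stroke→I1  (J1 effort already set via bond 3)

bond 0 stroke at Sf1
bond 1 stroke at R1
bond 2 stroke at I1
bond 3 stroke at J1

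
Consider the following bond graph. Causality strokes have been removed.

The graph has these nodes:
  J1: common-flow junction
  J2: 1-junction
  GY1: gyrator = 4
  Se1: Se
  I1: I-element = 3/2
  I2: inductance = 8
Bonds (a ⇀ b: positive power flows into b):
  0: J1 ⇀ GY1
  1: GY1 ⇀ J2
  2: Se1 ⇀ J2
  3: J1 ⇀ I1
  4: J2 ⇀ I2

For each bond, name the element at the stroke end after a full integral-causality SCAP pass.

bond 2 →J2  (Se1 (Se) sets effort on bond)
bond 3 →I1  (I1 outputs flow p/I1)
bond 0 →J1  (common-f at J1 fixed by 3)
bond 1 →J2  (through GY1, causality inverts; strokes same side of GY1)
bond 4 →I2  (only one flow-in slot at J2)

#0 stroke at J1
#1 stroke at J2
#2 stroke at J2
#3 stroke at I1
#4 stroke at I2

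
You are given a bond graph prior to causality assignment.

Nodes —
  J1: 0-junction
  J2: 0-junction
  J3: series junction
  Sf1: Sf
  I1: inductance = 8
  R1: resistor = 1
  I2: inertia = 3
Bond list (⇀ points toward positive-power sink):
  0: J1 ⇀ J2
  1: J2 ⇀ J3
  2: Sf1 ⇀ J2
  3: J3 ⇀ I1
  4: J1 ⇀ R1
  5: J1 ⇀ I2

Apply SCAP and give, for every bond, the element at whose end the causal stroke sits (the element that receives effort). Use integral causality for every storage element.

b0 stroke at J2
b1 stroke at J3
b2 stroke at Sf1
b3 stroke at I1
b4 stroke at J1
b5 stroke at I2

bond 2 stroke→Sf1  (source Sf1 imposes f)
bond 3 stroke→I1  (prefer integral on I1)
bond 1 stroke→J3  (1-jn J3 has f-setter on 3)
bond 0 stroke→J2  (only one effort-in slot at J2)
bond 5 stroke→I2  (prefer integral on I2)
bond 4 stroke→J1  (J1 needs exactly one e-in)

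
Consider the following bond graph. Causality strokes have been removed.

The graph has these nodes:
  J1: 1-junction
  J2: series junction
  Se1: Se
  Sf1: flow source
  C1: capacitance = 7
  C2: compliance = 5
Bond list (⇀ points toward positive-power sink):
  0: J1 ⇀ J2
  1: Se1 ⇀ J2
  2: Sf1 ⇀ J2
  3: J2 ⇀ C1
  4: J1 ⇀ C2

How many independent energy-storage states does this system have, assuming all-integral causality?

#1 stroke→J2  (Se1 fixes effort; stroke away)
#2 stroke→Sf1  (Sf1 fixes flow; stroke at Sf1)
#0 stroke→J2  (J2 flow already set via bond 2)
#3 stroke→J2  (1-jn J2 has f-setter on 2)
#4 stroke→J1  (J1: bond 0 brought flow, rest push out)

2  (C1, C2 all integral)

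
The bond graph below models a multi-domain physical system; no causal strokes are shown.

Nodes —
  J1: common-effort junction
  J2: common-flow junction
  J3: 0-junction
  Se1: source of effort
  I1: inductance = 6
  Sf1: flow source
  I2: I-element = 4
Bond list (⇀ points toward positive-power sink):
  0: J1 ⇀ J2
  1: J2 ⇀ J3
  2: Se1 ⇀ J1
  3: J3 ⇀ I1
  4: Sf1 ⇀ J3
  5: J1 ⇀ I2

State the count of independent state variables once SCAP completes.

2  (I1, I2 all integral)

b2 |J1  (Se1 fixes effort; stroke away)
b4 |Sf1  (Sf1 fixes flow; stroke at Sf1)
b0 |J2  (0-jn J1 has e-setter on 2)
b5 |I2  (0-jn J1 has e-setter on 2)
b1 |J3  (closing 1-jn rule on J2)
b3 |I1  (J3: bond 1 brought effort, rest push out)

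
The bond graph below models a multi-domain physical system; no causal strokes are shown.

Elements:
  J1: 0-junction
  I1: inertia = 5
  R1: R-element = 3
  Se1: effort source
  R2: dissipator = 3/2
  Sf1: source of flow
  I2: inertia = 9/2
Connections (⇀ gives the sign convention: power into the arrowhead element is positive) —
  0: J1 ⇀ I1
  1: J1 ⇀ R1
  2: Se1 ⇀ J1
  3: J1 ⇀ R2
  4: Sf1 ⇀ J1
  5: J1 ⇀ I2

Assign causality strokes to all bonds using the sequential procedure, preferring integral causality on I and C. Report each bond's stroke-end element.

β0 →I1
β1 →R1
β2 →J1
β3 →R2
β4 →Sf1
β5 →I2

bond 2 stroke→J1  (Se1 (Se) sets effort on bond)
bond 4 stroke→Sf1  (Sf1 fixes flow; stroke at Sf1)
bond 0 stroke→I1  (J1 effort already set via bond 2)
bond 1 stroke→R1  (J1: bond 2 brought effort, rest push out)
bond 3 stroke→R2  (J1 effort already set via bond 2)
bond 5 stroke→I2  (common-e at J1 fixed by 2)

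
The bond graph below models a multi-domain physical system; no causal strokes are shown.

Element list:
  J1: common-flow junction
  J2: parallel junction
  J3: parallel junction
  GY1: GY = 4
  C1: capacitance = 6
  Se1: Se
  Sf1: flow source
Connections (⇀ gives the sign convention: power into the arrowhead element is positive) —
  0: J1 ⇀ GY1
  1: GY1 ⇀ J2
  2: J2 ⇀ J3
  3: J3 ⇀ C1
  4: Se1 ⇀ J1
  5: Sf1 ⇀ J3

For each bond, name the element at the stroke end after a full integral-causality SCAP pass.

β4 stroke at J1  (Se1: effort source, stroke at far end)
β5 stroke at Sf1  (Sf1: flow source, stroke at near end)
β0 stroke at GY1  (J1: last free bond brings flow in)
β1 stroke at GY1  (GY1 both-in/both-out from 0)
β2 stroke at J2  (J2 needs exactly one e-in)
β3 stroke at J3  (J3 needs exactly one e-in)

#0 |GY1
#1 |GY1
#2 |J2
#3 |J3
#4 |J1
#5 |Sf1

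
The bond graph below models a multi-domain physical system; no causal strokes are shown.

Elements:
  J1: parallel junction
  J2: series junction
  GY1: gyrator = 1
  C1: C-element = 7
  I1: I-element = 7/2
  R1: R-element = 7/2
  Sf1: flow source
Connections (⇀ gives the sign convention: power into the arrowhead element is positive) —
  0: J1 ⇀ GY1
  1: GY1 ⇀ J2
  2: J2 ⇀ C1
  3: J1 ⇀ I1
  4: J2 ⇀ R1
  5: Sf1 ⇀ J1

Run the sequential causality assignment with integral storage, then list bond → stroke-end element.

bond 0 stroke→J1
bond 1 stroke→J2
bond 2 stroke→J2
bond 3 stroke→I1
bond 4 stroke→R1
bond 5 stroke→Sf1

b5 →Sf1  (Sf1 fixes flow; stroke at Sf1)
b2 →J2  (C1: C, integral causality)
b3 →I1  (I1: I, integral causality)
b0 →J1  (closing 0-jn rule on J1)
b1 →J2  (through GY1, causality inverts; strokes same side of GY1)
b4 →R1  (J2 needs exactly one f-in)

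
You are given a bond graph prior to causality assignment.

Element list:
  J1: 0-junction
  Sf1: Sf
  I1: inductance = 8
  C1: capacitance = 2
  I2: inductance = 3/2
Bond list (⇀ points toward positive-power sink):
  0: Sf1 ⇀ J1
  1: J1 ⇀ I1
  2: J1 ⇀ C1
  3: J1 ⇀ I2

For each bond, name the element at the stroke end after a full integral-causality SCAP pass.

b0 |Sf1  (Sf1: flow source, stroke at near end)
b1 |I1  (I1 outputs flow p/I1)
b2 |J1  (C1: C, integral causality)
b3 |I2  (0-jn J1 has e-setter on 2)

#0 →Sf1
#1 →I1
#2 →J1
#3 →I2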